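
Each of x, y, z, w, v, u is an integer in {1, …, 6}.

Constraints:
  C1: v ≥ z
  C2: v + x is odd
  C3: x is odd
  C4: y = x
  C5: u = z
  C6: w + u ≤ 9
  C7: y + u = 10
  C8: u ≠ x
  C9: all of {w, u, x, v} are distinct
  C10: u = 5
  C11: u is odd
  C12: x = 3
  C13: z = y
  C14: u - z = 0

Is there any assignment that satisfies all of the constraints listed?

Constraint 10 fixes u = 5 and constraint 12 fixes x = 3. Constraints 4, 5, and 13 give u = z = y = x, so u = x. But 5 ≠ 3 — contradiction.

Unsatisfiable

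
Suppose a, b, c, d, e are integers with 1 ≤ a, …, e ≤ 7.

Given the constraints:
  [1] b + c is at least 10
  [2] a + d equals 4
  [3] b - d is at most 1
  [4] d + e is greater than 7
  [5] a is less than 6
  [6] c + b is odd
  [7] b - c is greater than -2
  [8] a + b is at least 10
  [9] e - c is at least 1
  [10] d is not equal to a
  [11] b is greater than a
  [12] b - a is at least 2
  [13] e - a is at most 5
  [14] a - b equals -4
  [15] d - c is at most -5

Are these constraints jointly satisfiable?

Constraints 3, 9, 12, 13, and 15 give a − e ≥ -5, e − c ≥ 1, c − d ≥ 5, d − b ≥ -1, b − a ≥ 2.
Adding all 5 inequalities: the left sides telescope to 0, and the right sides sum to (-5) + 1 + 5 + (-1) + 2 = 2. So 0 ≥ 2, which is false.

Unsatisfiable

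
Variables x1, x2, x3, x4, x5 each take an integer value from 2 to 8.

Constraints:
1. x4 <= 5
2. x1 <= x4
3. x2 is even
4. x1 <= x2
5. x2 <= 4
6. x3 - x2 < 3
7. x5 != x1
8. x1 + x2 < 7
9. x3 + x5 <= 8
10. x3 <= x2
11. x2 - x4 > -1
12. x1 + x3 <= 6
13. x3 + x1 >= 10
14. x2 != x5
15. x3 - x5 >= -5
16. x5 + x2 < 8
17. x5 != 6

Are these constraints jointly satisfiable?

Unsatisfiable

From constraints 5 and 10: x3 ≤ x2 ≤ 4. From constraints 1 and 2: x1 ≤ x4 ≤ 5. Hence x3 + x1 ≤ 9. But constraint 13 requires x3 + x1 ≥ 10, and 10 > 9. Contradiction.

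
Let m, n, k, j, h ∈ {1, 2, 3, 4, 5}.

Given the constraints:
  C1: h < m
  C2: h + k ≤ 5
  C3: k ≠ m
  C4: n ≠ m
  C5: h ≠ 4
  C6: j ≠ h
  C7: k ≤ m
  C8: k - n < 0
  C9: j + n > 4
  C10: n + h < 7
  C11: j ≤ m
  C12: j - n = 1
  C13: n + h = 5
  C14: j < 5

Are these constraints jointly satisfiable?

Satisfiable

Setting (m, n, k, j, h) = (5, 3, 1, 4, 2) satisfies everything: constraint 2: h + k = 3; constraint 8: k - n = -2; constraint 9: j + n = 7, and the others follow.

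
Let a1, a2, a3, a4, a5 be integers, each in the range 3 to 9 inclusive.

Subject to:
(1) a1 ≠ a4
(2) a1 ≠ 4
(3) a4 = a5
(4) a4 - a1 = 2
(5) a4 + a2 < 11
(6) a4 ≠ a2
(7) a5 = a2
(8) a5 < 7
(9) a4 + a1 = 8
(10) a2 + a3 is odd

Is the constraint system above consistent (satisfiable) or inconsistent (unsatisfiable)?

From constraints 3 and 7, a4 = a5 = a2, so a4 = a2. But constraint 6 says a4 ≠ a2. Contradiction.

Unsatisfiable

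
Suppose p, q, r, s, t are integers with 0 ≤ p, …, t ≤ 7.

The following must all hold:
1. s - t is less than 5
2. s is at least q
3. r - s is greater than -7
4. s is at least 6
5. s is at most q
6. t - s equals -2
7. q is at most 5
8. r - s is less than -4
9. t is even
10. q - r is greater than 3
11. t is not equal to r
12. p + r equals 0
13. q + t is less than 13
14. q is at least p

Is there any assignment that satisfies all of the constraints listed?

Unsatisfiable

From constraint 4: s ≥ 6. From constraints 5 and 7: s ≤ q and q ≤ 5, so s ≤ 5. But 5 < 6, so no value of s works.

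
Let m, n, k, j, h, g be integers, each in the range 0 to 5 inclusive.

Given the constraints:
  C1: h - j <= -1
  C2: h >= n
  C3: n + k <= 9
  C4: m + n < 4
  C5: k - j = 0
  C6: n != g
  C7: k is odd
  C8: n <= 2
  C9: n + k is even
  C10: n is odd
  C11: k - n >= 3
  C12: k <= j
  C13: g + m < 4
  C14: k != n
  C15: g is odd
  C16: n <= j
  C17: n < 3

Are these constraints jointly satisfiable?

Satisfiable

Try m = 0, n = 1, k = 5, j = 5, h = 3, g = 3.
Check constraint 1: h - j = -2; constraint 3: n + k = 6; constraint 4: m + n = 1. The remaining constraints are straightforward to verify.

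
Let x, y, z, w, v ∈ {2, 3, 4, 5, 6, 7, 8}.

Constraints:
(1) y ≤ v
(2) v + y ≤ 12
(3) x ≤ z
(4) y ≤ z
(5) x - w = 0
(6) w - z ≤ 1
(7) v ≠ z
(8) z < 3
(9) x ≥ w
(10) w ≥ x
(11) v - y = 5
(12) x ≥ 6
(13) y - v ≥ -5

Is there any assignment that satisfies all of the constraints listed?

Unsatisfiable

From constraints 3 and 12: z ≥ x and x ≥ 6, so z ≥ 6. From constraint 8: z ≤ 2. But 2 < 6, so no value of z works.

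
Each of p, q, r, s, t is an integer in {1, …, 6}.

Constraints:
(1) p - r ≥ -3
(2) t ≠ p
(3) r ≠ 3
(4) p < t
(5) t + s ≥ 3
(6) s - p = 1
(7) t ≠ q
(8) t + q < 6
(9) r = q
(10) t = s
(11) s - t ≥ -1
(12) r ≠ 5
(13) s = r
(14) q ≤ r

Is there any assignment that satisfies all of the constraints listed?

Unsatisfiable

From constraints 9, 10, and 13, t = s = r = q, so t = q. But constraint 7 says t ≠ q. Contradiction.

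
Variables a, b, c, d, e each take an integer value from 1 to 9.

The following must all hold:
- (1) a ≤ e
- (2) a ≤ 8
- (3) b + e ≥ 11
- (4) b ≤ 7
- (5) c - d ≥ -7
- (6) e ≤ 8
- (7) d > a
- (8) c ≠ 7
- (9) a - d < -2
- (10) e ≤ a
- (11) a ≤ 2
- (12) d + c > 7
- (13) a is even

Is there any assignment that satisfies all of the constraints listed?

From constraint 4: b ≤ 7. From constraints 10 and 11: e ≤ a ≤ 2. Hence b + e ≤ 9. But constraint 3 requires b + e ≥ 11, and 11 > 9. Contradiction.

Unsatisfiable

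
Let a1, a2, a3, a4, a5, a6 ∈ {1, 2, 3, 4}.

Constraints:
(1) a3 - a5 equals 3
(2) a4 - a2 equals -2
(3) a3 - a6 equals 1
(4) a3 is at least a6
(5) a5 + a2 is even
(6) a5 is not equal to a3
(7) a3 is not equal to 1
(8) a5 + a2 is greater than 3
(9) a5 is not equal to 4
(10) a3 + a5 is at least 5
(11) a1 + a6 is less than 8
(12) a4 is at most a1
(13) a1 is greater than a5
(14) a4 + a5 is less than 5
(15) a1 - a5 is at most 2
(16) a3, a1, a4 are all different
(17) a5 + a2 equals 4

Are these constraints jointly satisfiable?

Try a1 = 3, a2 = 3, a3 = 4, a4 = 1, a5 = 1, a6 = 3.
Check constraint 1: a3 - a5 = 3; constraint 2: a4 - a2 = -2; constraint 3: a3 - a6 = 1. The remaining constraints are straightforward to verify.

Satisfiable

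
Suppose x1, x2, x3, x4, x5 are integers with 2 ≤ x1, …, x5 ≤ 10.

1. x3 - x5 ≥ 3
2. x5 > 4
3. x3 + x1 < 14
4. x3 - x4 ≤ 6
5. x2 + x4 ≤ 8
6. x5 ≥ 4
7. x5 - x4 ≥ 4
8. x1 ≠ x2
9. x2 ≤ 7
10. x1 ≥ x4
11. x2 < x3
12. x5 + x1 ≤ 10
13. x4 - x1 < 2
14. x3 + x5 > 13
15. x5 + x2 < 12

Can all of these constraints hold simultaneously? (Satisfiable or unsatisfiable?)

Unsatisfiable

Constraints 1, 4, and 7 give x3 − x5 ≥ 3, x5 − x4 ≥ 4, x4 − x3 ≥ -6.
Adding all 3 inequalities: the left sides telescope to 0, and the right sides sum to 3 + 4 + (-6) = 1. So 0 ≥ 1, which is false.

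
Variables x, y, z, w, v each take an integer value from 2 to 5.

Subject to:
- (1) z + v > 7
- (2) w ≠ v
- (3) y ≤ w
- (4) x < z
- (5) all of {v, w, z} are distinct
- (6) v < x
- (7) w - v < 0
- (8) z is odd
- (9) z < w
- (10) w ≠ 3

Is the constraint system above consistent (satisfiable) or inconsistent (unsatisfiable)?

Unsatisfiable

Constraints 4, 6, 7, and 9 give z < w, w < v, v < x, x < z. Chaining: z < w < v < x < z, which forces z < z — impossible.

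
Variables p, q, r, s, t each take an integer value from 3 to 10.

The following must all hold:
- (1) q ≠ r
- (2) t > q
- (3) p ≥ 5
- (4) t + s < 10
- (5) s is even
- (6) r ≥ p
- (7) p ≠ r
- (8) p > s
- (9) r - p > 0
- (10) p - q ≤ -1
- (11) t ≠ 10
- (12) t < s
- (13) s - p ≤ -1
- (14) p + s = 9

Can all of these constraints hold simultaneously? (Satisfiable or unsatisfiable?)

Constraints 2, 10, 12, and 13 give s < p, p < q, q < t, t < s. Chaining: s < p < q < t < s, which forces s < s — impossible.

Unsatisfiable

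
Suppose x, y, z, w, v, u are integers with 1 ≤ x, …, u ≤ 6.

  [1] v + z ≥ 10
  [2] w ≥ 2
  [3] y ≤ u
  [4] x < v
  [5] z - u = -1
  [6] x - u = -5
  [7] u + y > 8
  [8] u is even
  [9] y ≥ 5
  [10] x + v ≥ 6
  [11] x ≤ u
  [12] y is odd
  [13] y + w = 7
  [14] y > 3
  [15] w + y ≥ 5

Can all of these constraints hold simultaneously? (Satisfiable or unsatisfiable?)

Setting (x, y, z, w, v, u) = (1, 5, 5, 2, 5, 6) satisfies everything: constraint 1: v + z = 10; constraint 5: z - u = -1; constraint 6: x - u = -5, and the others follow.

Satisfiable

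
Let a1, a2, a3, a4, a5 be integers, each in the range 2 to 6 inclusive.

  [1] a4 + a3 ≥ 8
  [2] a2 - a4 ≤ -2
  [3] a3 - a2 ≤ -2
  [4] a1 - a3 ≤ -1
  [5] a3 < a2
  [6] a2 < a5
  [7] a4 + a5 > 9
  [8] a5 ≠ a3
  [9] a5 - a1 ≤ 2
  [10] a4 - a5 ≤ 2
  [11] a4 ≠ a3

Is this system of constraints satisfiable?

Constraints 2, 3, 4, 9, and 10 give a1 − a5 ≥ -2, a5 − a4 ≥ -2, a4 − a2 ≥ 2, a2 − a3 ≥ 2, a3 − a1 ≥ 1.
Adding all 5 inequalities: the left sides telescope to 0, and the right sides sum to (-2) + (-2) + 2 + 2 + 1 = 1. So 0 ≥ 1, which is false.

Unsatisfiable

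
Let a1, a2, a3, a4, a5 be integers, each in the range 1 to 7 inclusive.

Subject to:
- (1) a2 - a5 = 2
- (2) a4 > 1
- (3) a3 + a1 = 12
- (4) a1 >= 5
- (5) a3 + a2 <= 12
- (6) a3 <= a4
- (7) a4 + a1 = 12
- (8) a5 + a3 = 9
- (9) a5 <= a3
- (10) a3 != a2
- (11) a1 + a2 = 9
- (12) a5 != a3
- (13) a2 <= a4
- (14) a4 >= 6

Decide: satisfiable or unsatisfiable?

Satisfiable

Take a1 = 5, a2 = 4, a3 = 7, a4 = 7, a5 = 2. Then constraint 1: a2 - a5 = 2; constraint 3: a3 + a1 = 12, and every other listed constraint is also met.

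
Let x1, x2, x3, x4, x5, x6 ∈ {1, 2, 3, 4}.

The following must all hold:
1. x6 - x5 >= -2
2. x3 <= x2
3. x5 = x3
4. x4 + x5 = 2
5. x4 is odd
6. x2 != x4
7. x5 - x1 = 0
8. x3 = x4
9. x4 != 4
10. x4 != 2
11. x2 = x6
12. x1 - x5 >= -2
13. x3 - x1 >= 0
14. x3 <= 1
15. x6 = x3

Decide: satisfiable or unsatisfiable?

From constraints 8, 11, and 15, x2 = x6 = x3 = x4, so x2 = x4. But constraint 6 says x2 ≠ x4. Contradiction.

Unsatisfiable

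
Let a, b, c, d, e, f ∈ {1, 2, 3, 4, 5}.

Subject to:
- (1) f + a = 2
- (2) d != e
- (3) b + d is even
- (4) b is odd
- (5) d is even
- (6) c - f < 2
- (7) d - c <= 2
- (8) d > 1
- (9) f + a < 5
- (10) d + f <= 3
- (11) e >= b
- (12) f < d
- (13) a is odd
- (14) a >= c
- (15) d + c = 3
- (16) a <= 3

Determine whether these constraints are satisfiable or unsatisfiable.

Unsatisfiable

Constraint 4 makes b odd and constraint 5 makes d even, so b + d must be odd. Constraint 3 says b + d is even — contradiction.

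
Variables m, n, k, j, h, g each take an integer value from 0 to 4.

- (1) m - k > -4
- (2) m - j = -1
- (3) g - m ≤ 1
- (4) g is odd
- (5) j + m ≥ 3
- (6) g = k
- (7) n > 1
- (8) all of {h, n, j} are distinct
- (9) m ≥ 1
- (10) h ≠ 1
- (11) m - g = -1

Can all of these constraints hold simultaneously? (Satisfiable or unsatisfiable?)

The assignment m = 2, n = 4, k = 3, j = 3, h = 2, g = 3 works:
  constraint 1 holds since m - k = -1.
  constraint 2 holds since m - j = -1.
The rest check out directly.

Satisfiable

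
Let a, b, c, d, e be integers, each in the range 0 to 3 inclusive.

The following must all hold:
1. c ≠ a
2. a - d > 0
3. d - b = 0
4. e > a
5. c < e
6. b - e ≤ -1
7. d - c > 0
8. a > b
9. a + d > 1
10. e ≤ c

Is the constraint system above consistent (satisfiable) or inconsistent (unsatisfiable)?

Constraints 2, 4, 7, and 10 give c < d, d < a, a < e, e ≤ c. Chaining: c < d < a < e ≤ c, which forces c < c — impossible.

Unsatisfiable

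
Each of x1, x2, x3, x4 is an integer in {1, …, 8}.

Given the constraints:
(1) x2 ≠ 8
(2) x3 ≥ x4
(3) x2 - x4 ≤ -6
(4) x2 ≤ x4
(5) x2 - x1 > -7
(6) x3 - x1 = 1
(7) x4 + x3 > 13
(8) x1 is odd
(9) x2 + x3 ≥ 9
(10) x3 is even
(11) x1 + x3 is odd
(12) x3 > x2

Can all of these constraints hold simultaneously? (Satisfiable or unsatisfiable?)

One satisfying assignment is x1 = 7, x2 = 1, x3 = 8, x4 = 8.
For the less obvious constraints — constraint 3: x2 - x4 = -7; constraint 5: x2 - x1 = -6; constraint 6: x3 - x1 = 1 — and the others hold by inspection.

Satisfiable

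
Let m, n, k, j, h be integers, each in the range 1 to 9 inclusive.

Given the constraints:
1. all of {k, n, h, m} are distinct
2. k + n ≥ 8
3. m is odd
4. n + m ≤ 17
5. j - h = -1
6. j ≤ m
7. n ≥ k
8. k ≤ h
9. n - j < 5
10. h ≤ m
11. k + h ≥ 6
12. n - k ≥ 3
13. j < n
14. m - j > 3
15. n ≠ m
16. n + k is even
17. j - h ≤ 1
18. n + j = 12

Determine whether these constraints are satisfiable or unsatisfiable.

Try m = 9, n = 7, k = 1, j = 5, h = 6.
Check constraint 2: k + n = 8; constraint 4: n + m = 16; constraint 5: j - h = -1. The remaining constraints are straightforward to verify.

Satisfiable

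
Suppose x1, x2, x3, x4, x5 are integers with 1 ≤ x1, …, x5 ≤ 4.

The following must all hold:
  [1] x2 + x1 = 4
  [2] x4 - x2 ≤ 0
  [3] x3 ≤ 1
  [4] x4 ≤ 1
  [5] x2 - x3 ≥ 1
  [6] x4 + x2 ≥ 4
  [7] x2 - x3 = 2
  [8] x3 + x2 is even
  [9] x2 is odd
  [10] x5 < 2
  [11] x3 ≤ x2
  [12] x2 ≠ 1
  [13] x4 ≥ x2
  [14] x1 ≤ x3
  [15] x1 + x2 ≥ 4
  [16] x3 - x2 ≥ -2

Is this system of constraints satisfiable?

From constraints 3 and 14: x1 ≤ x3 ≤ 1. From constraints 4 and 13: x2 ≤ x4 ≤ 1. Hence x1 + x2 ≤ 2. But constraint 15 requires x1 + x2 ≥ 4, and 4 > 2. Contradiction.

Unsatisfiable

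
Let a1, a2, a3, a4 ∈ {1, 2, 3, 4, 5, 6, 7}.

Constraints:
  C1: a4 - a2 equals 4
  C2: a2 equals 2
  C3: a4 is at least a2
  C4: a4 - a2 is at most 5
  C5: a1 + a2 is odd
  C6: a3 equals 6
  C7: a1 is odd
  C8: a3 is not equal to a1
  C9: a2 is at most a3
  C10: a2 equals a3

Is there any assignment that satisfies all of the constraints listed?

Constraint 2 fixes a2 = 2 and constraint 6 fixes a3 = 6, but constraint 10 requires a2 = a3. Since 2 ≠ 6, contradiction.

Unsatisfiable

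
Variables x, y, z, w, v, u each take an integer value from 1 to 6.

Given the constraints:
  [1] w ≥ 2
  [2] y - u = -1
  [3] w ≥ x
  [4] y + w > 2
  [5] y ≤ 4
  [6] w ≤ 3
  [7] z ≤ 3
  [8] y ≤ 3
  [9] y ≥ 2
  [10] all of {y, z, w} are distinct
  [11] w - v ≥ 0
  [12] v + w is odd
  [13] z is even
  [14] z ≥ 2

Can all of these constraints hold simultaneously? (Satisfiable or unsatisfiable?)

Unsatisfiable

Constraints 1, 6, 7, 8, 9, and 14 confine each of y, z, w to the 2 values {2, 3}.
Constraint 10 requires all 3 of them to be distinct, but only 2 values are available — impossible by the pigeonhole principle.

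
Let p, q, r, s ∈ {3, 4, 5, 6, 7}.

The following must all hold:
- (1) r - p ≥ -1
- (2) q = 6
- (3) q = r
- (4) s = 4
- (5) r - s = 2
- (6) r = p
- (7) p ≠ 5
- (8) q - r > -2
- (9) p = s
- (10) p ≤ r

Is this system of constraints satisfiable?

Unsatisfiable

Constraint 2 fixes q = 6 and constraint 4 fixes s = 4. Constraints 3, 6, and 9 give q = r = p = s, so q = s. But 6 ≠ 4 — contradiction.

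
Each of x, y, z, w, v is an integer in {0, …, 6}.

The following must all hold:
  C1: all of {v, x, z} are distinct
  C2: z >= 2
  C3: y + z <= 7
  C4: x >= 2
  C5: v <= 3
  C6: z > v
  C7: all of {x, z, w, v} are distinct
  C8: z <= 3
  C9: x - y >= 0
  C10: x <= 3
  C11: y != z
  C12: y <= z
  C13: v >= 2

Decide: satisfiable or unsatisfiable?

Constraints 2, 4, 5, 8, 10, and 13 confine each of v, x, z to the 2 values {2, 3}.
Constraint 1 requires all 3 of them to be distinct, but only 2 values are available — impossible by the pigeonhole principle.

Unsatisfiable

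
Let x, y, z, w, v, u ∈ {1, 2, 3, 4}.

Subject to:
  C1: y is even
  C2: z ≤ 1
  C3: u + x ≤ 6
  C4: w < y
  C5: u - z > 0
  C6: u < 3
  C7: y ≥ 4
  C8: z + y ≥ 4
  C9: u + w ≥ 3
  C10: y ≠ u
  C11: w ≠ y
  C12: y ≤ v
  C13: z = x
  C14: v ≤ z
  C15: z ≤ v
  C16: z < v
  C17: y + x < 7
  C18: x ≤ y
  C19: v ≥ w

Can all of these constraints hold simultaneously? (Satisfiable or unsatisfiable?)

From constraints 7 and 12: v ≥ y and y ≥ 4, so v ≥ 4. From constraints 2 and 14: v ≤ z and z ≤ 1, so v ≤ 1. But 1 < 4, so no value of v works.

Unsatisfiable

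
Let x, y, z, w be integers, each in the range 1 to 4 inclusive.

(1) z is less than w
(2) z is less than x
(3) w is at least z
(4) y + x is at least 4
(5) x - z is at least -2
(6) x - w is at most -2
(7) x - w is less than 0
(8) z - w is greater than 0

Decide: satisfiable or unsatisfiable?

Constraints 2, 7, and 8 give x < w, w < z, z < x. Chaining: x < w < z < x, which forces x < x — impossible.

Unsatisfiable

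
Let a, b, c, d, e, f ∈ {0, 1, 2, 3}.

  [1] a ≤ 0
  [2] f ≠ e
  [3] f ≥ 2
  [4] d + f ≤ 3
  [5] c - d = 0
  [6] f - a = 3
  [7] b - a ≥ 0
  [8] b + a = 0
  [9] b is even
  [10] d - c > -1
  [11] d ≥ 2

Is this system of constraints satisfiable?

From constraint 11: d ≥ 2. From constraint 3: f ≥ 2. Hence d + f ≥ 4. But constraint 4 requires d + f ≤ 3, and 3 < 4. Contradiction.

Unsatisfiable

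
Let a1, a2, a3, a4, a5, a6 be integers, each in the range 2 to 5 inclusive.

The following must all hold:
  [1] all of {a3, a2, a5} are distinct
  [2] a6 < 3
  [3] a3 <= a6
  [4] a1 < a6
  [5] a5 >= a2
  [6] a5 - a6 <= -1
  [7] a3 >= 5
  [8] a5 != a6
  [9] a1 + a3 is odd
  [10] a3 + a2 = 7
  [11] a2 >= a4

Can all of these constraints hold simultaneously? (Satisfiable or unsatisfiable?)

Unsatisfiable

From constraints 3 and 7: a6 ≥ a3 and a3 ≥ 5, so a6 ≥ 5. From constraint 2: a6 ≤ 2. But 2 < 5, so no value of a6 works.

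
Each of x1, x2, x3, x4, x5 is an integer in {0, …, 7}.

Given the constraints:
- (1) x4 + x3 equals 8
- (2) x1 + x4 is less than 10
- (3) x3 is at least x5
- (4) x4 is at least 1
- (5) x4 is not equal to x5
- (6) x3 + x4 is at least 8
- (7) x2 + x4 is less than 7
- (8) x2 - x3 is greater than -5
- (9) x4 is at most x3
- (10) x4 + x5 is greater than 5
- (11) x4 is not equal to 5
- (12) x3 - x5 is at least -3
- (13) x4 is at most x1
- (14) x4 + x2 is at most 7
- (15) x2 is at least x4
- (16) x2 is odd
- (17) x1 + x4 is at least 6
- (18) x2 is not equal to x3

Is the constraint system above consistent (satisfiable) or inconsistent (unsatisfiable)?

One satisfying assignment is x1 = 6, x2 = 3, x3 = 6, x4 = 2, x5 = 6.
For the less obvious constraints — constraint 1: x4 + x3 = 8; constraint 2: x1 + x4 = 8 — and the others hold by inspection.

Satisfiable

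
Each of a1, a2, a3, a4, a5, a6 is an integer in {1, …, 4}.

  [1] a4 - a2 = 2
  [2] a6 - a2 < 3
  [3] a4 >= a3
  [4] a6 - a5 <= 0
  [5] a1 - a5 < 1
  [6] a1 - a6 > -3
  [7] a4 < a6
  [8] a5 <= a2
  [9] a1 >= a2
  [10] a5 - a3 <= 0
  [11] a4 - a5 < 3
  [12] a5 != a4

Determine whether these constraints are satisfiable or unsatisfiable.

Constraints 3, 4, 7, and 10 give a6 ≤ a5, a5 ≤ a3, a3 ≤ a4, a4 < a6. Chaining: a6 ≤ a5 ≤ a3 ≤ a4 < a6, which forces a6 < a6 — impossible.

Unsatisfiable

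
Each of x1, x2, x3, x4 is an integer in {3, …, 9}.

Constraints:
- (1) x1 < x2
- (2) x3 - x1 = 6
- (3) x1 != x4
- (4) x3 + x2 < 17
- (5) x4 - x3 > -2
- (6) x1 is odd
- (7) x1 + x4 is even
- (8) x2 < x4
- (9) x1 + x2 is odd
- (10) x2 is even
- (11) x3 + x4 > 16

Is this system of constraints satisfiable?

One satisfying assignment is x1 = 3, x2 = 6, x3 = 9, x4 = 9.
For the less obvious constraints — constraint 2: x3 - x1 = 6; constraint 4: x3 + x2 = 15 — and the others hold by inspection.

Satisfiable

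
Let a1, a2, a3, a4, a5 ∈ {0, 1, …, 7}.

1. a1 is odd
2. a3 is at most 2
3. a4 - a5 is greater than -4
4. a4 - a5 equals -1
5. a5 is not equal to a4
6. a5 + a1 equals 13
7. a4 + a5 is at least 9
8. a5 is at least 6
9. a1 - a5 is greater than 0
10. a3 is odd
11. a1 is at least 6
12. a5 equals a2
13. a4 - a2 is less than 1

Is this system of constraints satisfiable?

Take a1 = 7, a2 = 6, a3 = 1, a4 = 5, a5 = 6. Then constraint 3: a4 - a5 = -1; constraint 4: a4 - a5 = -1, and every other listed constraint is also met.

Satisfiable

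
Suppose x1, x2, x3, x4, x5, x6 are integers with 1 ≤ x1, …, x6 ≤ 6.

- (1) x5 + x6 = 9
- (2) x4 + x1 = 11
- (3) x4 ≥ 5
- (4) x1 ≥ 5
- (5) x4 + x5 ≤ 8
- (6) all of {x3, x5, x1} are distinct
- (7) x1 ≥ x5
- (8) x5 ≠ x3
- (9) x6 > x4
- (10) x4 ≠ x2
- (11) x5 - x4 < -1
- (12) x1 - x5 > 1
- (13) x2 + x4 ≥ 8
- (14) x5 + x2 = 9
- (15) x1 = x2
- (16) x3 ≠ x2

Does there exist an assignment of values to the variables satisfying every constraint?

Satisfiable

The assignment x1 = 6, x2 = 6, x3 = 5, x4 = 5, x5 = 3, x6 = 6 works:
  constraint 1 holds since x5 + x6 = 9.
  constraint 2 holds since x4 + x1 = 11.
The rest check out directly.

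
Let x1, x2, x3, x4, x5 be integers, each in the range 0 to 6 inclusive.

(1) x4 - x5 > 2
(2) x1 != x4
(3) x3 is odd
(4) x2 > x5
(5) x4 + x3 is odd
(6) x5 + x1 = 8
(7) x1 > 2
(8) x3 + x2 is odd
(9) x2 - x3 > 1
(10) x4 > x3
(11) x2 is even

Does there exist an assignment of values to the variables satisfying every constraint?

Satisfiable

One satisfying assignment is x1 = 5, x2 = 6, x3 = 3, x4 = 6, x5 = 3.
For the less obvious constraints — constraint 1: x4 - x5 = 3; constraint 6: x5 + x1 = 8; constraint 9: x2 - x3 = 3 — and the others hold by inspection.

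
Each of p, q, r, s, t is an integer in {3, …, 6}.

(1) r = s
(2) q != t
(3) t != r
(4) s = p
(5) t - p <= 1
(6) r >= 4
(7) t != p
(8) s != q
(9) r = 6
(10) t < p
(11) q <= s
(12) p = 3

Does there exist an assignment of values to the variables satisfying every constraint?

Unsatisfiable

Constraint 9 fixes r = 6 and constraint 12 fixes p = 3. Constraints 1 and 4 give r = s = p, so r = p. But 6 ≠ 3 — contradiction.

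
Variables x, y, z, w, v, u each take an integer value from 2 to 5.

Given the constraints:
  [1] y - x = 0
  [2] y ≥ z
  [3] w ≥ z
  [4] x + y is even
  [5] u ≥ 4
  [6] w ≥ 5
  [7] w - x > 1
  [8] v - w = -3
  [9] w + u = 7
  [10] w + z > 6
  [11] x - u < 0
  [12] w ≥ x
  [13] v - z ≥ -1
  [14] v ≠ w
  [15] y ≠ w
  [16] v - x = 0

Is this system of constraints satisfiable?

Unsatisfiable

From constraint 6: w ≥ 5. From constraint 5: u ≥ 4. Hence w + u ≥ 9. But constraint 9 requires w + u = 7, and 7 < 9. Contradiction.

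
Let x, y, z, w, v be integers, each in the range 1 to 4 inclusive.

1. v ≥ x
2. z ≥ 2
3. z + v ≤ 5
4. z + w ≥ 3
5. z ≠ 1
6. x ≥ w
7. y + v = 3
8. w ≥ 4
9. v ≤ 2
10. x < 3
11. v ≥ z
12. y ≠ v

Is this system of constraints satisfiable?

Unsatisfiable

From constraints 6 and 8: x ≥ w and w ≥ 4, so x ≥ 4. From constraints 1 and 9: x ≤ v and v ≤ 2, so x ≤ 2. But 2 < 4, so no value of x works.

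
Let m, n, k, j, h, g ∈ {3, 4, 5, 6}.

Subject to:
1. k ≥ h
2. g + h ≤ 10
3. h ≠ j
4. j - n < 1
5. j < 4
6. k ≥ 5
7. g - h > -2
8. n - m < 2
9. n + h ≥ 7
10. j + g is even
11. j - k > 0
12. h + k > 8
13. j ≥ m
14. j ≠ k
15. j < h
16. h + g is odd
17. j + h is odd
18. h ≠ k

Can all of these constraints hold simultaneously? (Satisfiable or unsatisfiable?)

Unsatisfiable

Constraints 1, 11, and 15 give k < j, j < h, h ≤ k. Chaining: k < j < h ≤ k, which forces k < k — impossible.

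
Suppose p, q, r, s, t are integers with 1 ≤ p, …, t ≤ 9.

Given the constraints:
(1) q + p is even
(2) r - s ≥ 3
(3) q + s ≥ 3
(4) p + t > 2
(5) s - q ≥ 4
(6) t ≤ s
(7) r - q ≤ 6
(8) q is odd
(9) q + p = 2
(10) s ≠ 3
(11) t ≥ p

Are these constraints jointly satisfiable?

Constraints 2, 5, and 7 give r − s ≥ 3, s − q ≥ 4, q − r ≥ -6.
Adding all 3 inequalities: the left sides telescope to 0, and the right sides sum to 3 + 4 + (-6) = 1. So 0 ≥ 1, which is false.

Unsatisfiable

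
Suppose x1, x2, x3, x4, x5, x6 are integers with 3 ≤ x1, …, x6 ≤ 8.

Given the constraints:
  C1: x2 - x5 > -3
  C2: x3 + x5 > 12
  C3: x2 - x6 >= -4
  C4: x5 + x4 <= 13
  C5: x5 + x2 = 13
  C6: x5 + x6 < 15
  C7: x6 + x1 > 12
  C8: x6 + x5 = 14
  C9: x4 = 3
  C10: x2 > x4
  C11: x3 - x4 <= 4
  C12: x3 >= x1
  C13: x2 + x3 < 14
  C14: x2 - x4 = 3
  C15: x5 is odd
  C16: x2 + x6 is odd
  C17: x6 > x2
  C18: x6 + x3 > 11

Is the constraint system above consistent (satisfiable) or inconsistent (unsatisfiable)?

Satisfiable

One satisfying assignment is x1 = 6, x2 = 6, x3 = 6, x4 = 3, x5 = 7, x6 = 7.
For the less obvious constraints — constraint 1: x2 - x5 = -1; constraint 2: x3 + x5 = 13 — and the others hold by inspection.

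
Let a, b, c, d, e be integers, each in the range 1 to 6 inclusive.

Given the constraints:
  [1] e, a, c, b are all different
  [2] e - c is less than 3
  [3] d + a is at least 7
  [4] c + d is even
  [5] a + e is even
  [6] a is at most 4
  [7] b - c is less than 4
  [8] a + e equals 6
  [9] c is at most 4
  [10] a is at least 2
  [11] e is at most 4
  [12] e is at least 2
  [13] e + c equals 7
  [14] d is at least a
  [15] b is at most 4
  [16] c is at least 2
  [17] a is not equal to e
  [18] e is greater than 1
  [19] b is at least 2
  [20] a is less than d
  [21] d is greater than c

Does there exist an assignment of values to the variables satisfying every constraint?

Unsatisfiable

Constraints 6, 9, 10, 11, 12, 15, 16, and 19 confine each of e, a, c, b to the 3 values {2, …, 4}.
Constraint 1 requires all 4 of them to be distinct, but only 3 values are available — impossible by the pigeonhole principle.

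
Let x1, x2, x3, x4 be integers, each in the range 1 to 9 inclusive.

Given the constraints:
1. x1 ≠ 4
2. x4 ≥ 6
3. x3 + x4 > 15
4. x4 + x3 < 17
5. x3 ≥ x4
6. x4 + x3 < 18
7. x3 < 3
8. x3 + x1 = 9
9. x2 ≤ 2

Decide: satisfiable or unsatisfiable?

From constraints 2 and 5: x3 ≥ x4 and x4 ≥ 6, so x3 ≥ 6. From constraint 7: x3 ≤ 2. But 2 < 6, so no value of x3 works.

Unsatisfiable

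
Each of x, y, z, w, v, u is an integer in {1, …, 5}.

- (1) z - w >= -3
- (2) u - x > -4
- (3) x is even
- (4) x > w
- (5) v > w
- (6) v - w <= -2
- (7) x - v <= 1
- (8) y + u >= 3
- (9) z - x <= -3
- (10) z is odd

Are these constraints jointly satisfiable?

Constraints 1, 6, 7, and 9 give z − w ≥ -3, w − v ≥ 2, v − x ≥ -1, x − z ≥ 3.
Adding all 4 inequalities: the left sides telescope to 0, and the right sides sum to (-3) + 2 + (-1) + 3 = 1. So 0 ≥ 1, which is false.

Unsatisfiable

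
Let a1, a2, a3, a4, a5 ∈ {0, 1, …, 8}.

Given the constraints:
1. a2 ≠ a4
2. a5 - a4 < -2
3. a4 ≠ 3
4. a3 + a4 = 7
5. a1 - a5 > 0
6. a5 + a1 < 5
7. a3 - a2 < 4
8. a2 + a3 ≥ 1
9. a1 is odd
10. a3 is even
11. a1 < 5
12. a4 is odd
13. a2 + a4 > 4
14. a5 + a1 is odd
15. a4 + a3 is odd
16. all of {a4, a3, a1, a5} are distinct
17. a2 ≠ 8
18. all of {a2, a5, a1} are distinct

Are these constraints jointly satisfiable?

Try a1 = 3, a2 = 1, a3 = 2, a4 = 5, a5 = 0.
Check constraint 2: a5 - a4 = -5; constraint 4: a3 + a4 = 7. The remaining constraints are straightforward to verify.

Satisfiable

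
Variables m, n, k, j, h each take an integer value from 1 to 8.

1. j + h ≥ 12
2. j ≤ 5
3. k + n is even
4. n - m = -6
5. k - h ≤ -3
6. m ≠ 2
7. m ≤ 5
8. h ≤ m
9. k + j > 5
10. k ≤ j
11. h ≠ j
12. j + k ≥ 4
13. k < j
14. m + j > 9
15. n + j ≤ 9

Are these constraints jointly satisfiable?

From constraint 2: j ≤ 5. From constraints 7 and 8: h ≤ m ≤ 5. Hence j + h ≤ 10. But constraint 1 requires j + h ≥ 12, and 12 > 10. Contradiction.

Unsatisfiable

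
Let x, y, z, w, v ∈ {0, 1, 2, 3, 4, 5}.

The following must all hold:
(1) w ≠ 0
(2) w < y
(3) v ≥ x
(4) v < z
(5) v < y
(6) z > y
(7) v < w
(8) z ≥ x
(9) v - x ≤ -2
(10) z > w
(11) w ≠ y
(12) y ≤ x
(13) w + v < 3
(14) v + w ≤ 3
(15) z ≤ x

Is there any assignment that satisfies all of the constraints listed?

Unsatisfiable

Constraints 2, 3, 6, 7, and 15 give w < y, y < z, z ≤ x, x ≤ v, v < w. Chaining: w < y < z ≤ x ≤ v < w, which forces w < w — impossible.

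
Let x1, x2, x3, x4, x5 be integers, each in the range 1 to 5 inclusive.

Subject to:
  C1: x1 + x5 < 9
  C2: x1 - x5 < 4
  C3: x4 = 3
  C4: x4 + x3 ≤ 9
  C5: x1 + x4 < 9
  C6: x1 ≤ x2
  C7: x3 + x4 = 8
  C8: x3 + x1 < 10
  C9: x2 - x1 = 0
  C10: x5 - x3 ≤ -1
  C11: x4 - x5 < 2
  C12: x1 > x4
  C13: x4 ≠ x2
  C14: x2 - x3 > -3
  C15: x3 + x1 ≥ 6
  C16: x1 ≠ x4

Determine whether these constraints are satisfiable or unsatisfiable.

The assignment x1 = 4, x2 = 4, x3 = 5, x4 = 3, x5 = 3 works:
  constraint 1 holds since x1 + x5 = 7.
  constraint 2 holds since x1 - x5 = 1.
  constraint 4 holds since x4 + x3 = 8.
The rest check out directly.

Satisfiable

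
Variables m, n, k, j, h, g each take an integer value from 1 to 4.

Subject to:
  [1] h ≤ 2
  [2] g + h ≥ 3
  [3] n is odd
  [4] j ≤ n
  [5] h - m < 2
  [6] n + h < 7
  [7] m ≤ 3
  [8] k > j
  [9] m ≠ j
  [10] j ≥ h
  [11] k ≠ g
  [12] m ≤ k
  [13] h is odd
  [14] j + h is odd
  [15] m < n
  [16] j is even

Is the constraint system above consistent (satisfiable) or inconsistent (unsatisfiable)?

Satisfiable

One satisfying assignment is m = 1, n = 3, k = 3, j = 2, h = 1, g = 2.
For the less obvious constraints — constraint 2: g + h = 3; constraint 5: h - m = 0; constraint 6: n + h = 4 — and the others hold by inspection.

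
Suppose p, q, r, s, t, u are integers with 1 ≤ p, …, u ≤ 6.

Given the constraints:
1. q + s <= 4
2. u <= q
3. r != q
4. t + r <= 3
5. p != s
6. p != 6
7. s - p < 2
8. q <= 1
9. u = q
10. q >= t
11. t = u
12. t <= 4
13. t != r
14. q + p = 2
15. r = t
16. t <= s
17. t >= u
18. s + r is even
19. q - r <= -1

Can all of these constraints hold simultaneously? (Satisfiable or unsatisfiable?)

Unsatisfiable

From constraints 9, 11, and 15, r = t = u = q, so r = q. But constraint 3 says r ≠ q. Contradiction.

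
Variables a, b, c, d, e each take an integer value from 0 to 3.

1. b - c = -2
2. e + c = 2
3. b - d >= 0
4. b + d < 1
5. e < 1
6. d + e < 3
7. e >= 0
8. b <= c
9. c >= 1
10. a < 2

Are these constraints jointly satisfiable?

One satisfying assignment is a = 1, b = 0, c = 2, d = 0, e = 0.
For the less obvious constraints — constraint 1: b - c = -2; constraint 2: e + c = 2; constraint 3: b - d = 0 — and the others hold by inspection.

Satisfiable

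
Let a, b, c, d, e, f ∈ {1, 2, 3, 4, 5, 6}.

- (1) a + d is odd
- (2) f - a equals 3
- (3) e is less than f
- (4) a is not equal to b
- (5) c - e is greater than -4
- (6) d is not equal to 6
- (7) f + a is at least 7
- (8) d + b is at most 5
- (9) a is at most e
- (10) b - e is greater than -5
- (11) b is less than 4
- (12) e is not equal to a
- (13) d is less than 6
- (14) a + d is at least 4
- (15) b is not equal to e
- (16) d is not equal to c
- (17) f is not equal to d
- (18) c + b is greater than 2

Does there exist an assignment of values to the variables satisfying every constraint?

Satisfiable

Setting (a, b, c, d, e, f) = (3, 2, 3, 2, 4, 6) satisfies everything: constraint 2: f - a = 3; constraint 5: c - e = -1, and the others follow.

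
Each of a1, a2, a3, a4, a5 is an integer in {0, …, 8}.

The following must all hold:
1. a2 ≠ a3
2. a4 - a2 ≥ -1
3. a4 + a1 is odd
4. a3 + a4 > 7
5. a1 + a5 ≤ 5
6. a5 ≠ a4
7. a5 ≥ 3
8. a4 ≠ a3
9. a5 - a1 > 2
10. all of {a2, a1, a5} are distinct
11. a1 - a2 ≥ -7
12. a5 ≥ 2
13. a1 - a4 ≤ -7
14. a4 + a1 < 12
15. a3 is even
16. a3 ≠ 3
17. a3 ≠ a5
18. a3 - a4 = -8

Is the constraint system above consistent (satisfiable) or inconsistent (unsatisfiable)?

Satisfiable

The assignment a1 = 1, a2 = 7, a3 = 0, a4 = 8, a5 = 4 works:
  constraint 2 holds since a4 - a2 = 1.
  constraint 4 holds since a3 + a4 = 8.
The rest check out directly.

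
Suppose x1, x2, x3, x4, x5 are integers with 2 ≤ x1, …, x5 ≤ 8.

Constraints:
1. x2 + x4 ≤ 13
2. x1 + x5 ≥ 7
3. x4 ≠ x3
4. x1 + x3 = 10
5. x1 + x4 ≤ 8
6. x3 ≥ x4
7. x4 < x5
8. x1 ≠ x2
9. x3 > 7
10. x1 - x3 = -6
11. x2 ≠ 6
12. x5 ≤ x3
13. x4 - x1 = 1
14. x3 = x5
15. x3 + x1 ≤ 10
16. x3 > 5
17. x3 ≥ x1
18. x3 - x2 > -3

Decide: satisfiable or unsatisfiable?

Try x1 = 2, x2 = 8, x3 = 8, x4 = 3, x5 = 8.
Check constraint 1: x2 + x4 = 11; constraint 2: x1 + x5 = 10; constraint 4: x1 + x3 = 10. The remaining constraints are straightforward to verify.

Satisfiable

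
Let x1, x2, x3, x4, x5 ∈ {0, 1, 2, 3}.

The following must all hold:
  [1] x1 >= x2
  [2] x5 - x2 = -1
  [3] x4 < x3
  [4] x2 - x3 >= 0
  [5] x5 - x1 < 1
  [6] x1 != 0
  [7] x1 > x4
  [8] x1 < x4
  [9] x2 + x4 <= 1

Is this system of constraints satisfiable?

Unsatisfiable

Constraints 1, 3, 4, and 8 give x1 < x4, x4 < x3, x3 ≤ x2, x2 ≤ x1. Chaining: x1 < x4 < x3 ≤ x2 ≤ x1, which forces x1 < x1 — impossible.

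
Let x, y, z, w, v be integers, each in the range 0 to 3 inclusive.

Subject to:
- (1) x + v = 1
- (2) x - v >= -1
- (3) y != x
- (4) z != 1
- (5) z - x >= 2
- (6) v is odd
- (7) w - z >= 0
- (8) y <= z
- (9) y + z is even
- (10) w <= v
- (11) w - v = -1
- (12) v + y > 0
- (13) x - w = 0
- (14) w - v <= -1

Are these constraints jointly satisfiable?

Constraints 2, 5, 7, and 14 give z − x ≥ 2, x − v ≥ -1, v − w ≥ 1, w − z ≥ 0.
Adding all 4 inequalities: the left sides telescope to 0, and the right sides sum to 2 + (-1) + 1 + 0 = 2. So 0 ≥ 2, which is false.

Unsatisfiable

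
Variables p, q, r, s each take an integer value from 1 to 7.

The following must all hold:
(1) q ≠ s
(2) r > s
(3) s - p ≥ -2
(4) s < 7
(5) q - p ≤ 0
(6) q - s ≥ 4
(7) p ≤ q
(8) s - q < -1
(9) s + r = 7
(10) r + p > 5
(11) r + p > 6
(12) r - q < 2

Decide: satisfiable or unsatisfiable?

Constraints 3, 5, and 6 give p − q ≥ 0, q − s ≥ 4, s − p ≥ -2.
Adding all 3 inequalities: the left sides telescope to 0, and the right sides sum to 0 + 4 + (-2) = 2. So 0 ≥ 2, which is false.

Unsatisfiable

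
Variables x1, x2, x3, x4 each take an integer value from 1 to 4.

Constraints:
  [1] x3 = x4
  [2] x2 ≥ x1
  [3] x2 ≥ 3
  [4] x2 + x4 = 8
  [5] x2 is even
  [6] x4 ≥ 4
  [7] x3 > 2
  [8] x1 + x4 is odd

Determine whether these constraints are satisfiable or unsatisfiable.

Satisfiable

One satisfying assignment is x1 = 1, x2 = 4, x3 = 4, x4 = 4.
For the less obvious constraints — constraint 4: x2 + x4 = 8; constraint 5: x2 = 4 is even — and the others hold by inspection.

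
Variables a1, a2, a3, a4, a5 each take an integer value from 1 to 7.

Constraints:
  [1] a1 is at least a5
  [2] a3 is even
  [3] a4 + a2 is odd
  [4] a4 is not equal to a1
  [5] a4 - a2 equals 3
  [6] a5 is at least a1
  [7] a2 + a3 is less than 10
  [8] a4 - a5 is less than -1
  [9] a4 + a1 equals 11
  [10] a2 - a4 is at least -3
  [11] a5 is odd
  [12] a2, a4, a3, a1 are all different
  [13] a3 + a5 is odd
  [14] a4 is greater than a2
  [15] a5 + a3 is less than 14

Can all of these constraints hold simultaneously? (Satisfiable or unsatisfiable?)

Try a1 = 7, a2 = 1, a3 = 6, a4 = 4, a5 = 7.
Check constraint 5: a4 - a2 = 3; constraint 7: a2 + a3 = 7; constraint 8: a4 - a5 = -3. The remaining constraints are straightforward to verify.

Satisfiable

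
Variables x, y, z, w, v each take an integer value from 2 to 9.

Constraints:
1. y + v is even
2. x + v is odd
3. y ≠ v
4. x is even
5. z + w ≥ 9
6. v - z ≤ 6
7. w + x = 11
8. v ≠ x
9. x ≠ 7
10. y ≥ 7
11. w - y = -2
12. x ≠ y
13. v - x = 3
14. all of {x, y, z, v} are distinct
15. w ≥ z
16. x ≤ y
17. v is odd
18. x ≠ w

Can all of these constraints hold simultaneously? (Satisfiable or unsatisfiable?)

Satisfiable

Setting (x, y, z, w, v) = (6, 7, 4, 5, 9) satisfies everything: constraint 5: z + w = 9; constraint 6: v - z = 5, and the others follow.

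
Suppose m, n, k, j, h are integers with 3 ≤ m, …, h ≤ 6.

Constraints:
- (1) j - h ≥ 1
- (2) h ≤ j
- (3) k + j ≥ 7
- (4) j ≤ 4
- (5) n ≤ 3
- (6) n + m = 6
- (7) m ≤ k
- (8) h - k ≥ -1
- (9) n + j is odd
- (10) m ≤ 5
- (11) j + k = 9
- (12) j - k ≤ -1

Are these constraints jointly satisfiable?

Constraints 1, 8, and 12 give j − h ≥ 1, h − k ≥ -1, k − j ≥ 1.
Adding all 3 inequalities: the left sides telescope to 0, and the right sides sum to 1 + (-1) + 1 = 1. So 0 ≥ 1, which is false.

Unsatisfiable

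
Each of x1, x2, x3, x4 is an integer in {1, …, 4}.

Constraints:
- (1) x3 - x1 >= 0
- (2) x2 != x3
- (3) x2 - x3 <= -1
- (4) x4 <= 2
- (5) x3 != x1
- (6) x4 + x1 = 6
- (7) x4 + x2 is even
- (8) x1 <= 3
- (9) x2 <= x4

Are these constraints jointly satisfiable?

Unsatisfiable

From constraint 4: x4 ≤ 2. From constraint 8: x1 ≤ 3. Hence x4 + x1 ≤ 5. But constraint 6 requires x4 + x1 = 6, and 6 > 5. Contradiction.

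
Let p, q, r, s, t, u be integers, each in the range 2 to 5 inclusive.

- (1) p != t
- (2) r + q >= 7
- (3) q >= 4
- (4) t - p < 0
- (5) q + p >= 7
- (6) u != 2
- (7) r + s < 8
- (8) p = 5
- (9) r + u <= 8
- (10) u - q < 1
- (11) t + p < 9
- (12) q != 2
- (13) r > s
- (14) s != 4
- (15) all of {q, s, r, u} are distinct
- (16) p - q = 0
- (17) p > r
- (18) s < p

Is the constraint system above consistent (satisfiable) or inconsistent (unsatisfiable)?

Satisfiable

The assignment p = 5, q = 5, r = 4, s = 2, t = 2, u = 3 works:
  constraint 2 holds since r + q = 9.
  constraint 4 holds since t - p = -3.
The rest check out directly.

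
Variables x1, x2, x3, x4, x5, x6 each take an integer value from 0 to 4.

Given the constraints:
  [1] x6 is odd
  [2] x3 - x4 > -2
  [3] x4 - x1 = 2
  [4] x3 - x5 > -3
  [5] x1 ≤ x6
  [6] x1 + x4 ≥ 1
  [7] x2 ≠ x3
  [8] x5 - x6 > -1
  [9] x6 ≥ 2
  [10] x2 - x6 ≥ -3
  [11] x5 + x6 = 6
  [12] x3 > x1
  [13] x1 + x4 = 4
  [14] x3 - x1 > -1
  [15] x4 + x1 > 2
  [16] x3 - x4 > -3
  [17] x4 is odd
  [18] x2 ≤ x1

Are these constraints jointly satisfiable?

Take x1 = 1, x2 = 0, x3 = 3, x4 = 3, x5 = 3, x6 = 3. Then constraint 2: x3 - x4 = 0; constraint 3: x4 - x1 = 2; constraint 4: x3 - x5 = 0, and every other listed constraint is also met.

Satisfiable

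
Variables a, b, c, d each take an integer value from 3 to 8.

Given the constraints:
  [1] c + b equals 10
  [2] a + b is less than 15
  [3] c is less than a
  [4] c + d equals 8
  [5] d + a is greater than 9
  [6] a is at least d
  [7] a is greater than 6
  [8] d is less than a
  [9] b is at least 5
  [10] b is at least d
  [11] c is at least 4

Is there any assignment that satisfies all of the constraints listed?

Setting (a, b, c, d) = (7, 5, 5, 3) satisfies everything: constraint 1: c + b = 10; constraint 2: a + b = 12, and the others follow.

Satisfiable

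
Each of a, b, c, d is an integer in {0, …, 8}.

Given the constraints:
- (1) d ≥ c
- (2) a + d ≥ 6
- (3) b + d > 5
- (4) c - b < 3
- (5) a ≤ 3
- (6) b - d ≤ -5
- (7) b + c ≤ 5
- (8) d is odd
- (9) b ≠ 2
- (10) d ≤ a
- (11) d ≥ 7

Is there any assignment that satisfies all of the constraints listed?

From constraint 11: d ≥ 7. From constraints 5 and 10: d ≤ a and a ≤ 3, so d ≤ 3. But 3 < 7, so no value of d works.

Unsatisfiable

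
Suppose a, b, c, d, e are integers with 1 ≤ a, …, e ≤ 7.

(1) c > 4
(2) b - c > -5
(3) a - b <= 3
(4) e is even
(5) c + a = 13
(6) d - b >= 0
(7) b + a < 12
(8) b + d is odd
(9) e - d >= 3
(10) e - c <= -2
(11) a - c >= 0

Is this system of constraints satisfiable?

Unsatisfiable

Constraints 3, 6, 9, 10, and 11 give c − e ≥ 2, e − d ≥ 3, d − b ≥ 0, b − a ≥ -3, a − c ≥ 0.
Adding all 5 inequalities: the left sides telescope to 0, and the right sides sum to 2 + 3 + 0 + (-3) + 0 = 2. So 0 ≥ 2, which is false.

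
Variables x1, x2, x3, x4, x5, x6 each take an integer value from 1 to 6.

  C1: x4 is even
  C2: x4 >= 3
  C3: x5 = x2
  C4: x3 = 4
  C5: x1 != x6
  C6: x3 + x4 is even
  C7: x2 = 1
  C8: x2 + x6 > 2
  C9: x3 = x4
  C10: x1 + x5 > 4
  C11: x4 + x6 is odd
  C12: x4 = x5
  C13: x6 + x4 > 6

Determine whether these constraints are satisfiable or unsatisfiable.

Unsatisfiable

Constraint 4 fixes x3 = 4 and constraint 7 fixes x2 = 1. Constraints 3, 9, and 12 give x3 = x4 = x5 = x2, so x3 = x2. But 4 ≠ 1 — contradiction.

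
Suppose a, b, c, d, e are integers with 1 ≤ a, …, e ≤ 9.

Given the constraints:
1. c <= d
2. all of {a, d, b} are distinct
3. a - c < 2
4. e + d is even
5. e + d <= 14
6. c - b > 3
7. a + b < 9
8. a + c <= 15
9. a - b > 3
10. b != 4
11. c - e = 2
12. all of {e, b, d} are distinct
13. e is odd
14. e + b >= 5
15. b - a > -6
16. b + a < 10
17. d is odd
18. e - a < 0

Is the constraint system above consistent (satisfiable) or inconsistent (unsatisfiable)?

Satisfiable

Take a = 6, b = 2, c = 7, d = 7, e = 5. Then constraint 3: a - c = -1; constraint 5: e + d = 12, and every other listed constraint is also met.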